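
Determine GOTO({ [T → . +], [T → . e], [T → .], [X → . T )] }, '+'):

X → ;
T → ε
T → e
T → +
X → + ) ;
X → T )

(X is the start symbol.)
GOTO(I, '+') = CLOSURE({ [A → αX.β] : [A → α.Xβ] ∈ I, X = '+' })

Items with dot before '+', with the dot advanced:
  [T → . +] → [T → + .]
Closure adds nothing (no advanced item has the dot before a non-terminal).

GOTO = { [T → + .] }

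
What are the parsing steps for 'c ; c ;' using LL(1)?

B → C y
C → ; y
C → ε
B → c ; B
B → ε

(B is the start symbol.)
LL(1) parsing maintains a stack (initially the start symbol over $) and the input. At each step: if the stack top is a terminal, match it against the current input token; if it is a non-terminal N, replace it with the RHS of M[N, lookahead] (the unique production whose predict set contains the lookahead).

Stack is shown with the top on the left.

Stack    Input      Action
--------------------------
B $      c ; c ; $  output B → c ; B
c ; B $  c ; c ; $  match 'c'
; B $    ; c ; $    match ';'
B $      c ; $      output B → c ; B
c ; B $  c ; $      match 'c'
; B $    ; $        match ';'
B $      $          output B → ε
$        $          accept

The string is accepted.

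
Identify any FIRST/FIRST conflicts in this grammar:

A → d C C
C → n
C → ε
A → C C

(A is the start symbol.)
No FIRST/FIRST conflicts.

FIRST sets of the non-terminals at (or reachable through a nullable prefix from) the front of some alternative:
  FIRST(C) = { 'n', ε }

Productions for A:
  A → d C C: FIRST = { 'd' }
  A → C C: FIRST = { 'n', ε }
Productions for C:
  C → n: FIRST = { 'n' }
  C → ε: FIRST = { ε }

All alternatives of each non-terminal have pairwise disjoint FIRST sets.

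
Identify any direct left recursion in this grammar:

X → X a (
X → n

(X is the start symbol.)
X → X a (: LEFT RECURSIVE (starts with X)
X → n: starts with n

The grammar has direct left recursion on: X.

Answer: Yes, X is left-recursive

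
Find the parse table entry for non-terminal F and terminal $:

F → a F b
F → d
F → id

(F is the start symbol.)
To find M[F, $], we find productions for F where $ is in the predict set (PREDICT(N → α) = (FIRST(α) \ {ε}) ∪ (FOLLOW(N) if α ⇒* ε)).

F → a F b: PREDICT = { 'a' }
F → d: PREDICT = { 'd' }
F → id: PREDICT = { 'id' }

M[F, $] is empty (no production applies)

Answer: Empty (error entry)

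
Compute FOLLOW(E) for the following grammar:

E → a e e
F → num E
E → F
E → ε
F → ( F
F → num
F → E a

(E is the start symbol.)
To compute FOLLOW(E), find every occurrence of E on a right-hand side N → α E β: add FIRST(β) \ {ε}, and if β is empty or nullable also add FOLLOW(N). Iterate to a fixed point.

E is the start symbol, so $ ∈ FOLLOW(E).
In F → num E: E is at the end, add FOLLOW(F)
In F → E a: E is followed by a, add FIRST(a) \ {ε} = { 'a' }

The FOLLOW sets referred to above (computed the same way, to a fixed point):
  FOLLOW(F) = { $, 'a' }

Taking the union: FOLLOW(E) = { $, 'a' }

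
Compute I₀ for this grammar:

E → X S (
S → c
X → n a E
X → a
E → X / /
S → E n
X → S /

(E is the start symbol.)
First, augment the grammar with E' → E
I₀ = CLOSURE({ [E' → . E] }):
  [E' → . E] has the dot before E: add [E → . X S (], [E → . X / /]
  [E → . X S (] has the dot before X: add [X → . n a E], [X → . a], [X → . S /]
  [X → . S /] has the dot before S: add [S → . c], [S → . E n]
No further items can be added.

I₀ = { [E → . X / /], [E → . X S (], [E' → . E], [S → . E n], [S → . c], [X → . S /], [X → . a], [X → . n a E] }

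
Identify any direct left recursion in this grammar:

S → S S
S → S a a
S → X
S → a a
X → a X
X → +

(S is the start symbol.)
Yes, S is left-recursive

S → S S: LEFT RECURSIVE (starts with S)
S → S a a: LEFT RECURSIVE (starts with S)
S → X: starts with X
S → a a: starts with a
X → a X: starts with a
X → +: starts with '+'

The grammar has direct left recursion on: S.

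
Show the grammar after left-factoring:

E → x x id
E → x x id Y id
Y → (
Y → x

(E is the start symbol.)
Left-factoring transforms A → αβ₁ | αβ₂ into A → αA' and A' → β₁ | β₂
(α is the longest common prefix among the alternatives). Repeat until
no nonterminal has two alternatives with a common prefix.

Round 1: E has alternatives sharing prefix 'x x id'. Introduce E': E → x x id E'
  Add: E' → ε
  Add: E' → Y id

No remaining common prefixes — done.

Resulting grammar:
E → x x id E'
E' → ε
E' → Y id
Y → (
Y → x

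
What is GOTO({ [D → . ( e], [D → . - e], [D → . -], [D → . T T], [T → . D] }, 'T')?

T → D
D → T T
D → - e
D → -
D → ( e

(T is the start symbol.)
{ [D → . ( e], [D → . - e], [D → . -], [D → . T T], [D → T . T], [T → . D] }

GOTO(I, 'T') = CLOSURE({ [A → αX.β] : [A → α.Xβ] ∈ I, X = 'T' })

Items with dot before 'T', with the dot advanced:
  [D → . T T] → [D → T . T]
Closure of the advanced items:
  [D → T . T] has the dot before T: add [T → . D]
  [T → . D] has the dot before D: add [D → . T T], [D → . - e], [D → . -], [D → . ( e]

GOTO = { [D → . ( e], [D → . - e], [D → . -], [D → . T T], [D → T . T], [T → . D] }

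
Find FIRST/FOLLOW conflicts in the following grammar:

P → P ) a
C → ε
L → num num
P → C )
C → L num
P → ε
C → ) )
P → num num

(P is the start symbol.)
Nullable non-terminals: C, P.
FIRST sets used below: FIRST(L) = { 'num' }, FIRST(P) = { ')', 'num', ε }, FIRST(C) = { ')', 'num', ε }

C: nullable alternative(s) C → ε; FOLLOW(C) = { ')' }
  C → ε: FIRST \ {ε} = { } — this is the only nullable alternative, skip
  C → L num: FIRST \ {ε} = { 'num' } — disjoint from FOLLOW(C)
  C → ) ): FIRST \ {ε} = { ')' } — overlaps FOLLOW(C) on { ')' }: CONFLICT

P: nullable alternative(s) P → ε; FOLLOW(P) = { $, ')' }
  P → P ) a: FIRST \ {ε} = { ')', 'num' } — overlaps FOLLOW(P) on { ')' }: CONFLICT
  P → C ): FIRST \ {ε} = { ')', 'num' } — overlaps FOLLOW(P) on { ')' }: CONFLICT
  P → ε: FIRST \ {ε} = { } — this is the only nullable alternative, skip
  P → num num: FIRST \ {ε} = { 'num' } — disjoint from FOLLOW(P)

L has no nullable alternative, so no FIRST/FOLLOW check is needed there.

So the grammar has 3 FIRST/FOLLOW conflicts (marked CONFLICT above).

Answer: Yes. P → P ')' a with FOLLOW(P) on { ')' }; P → C ')' with FOLLOW(P) on { ')' }; C → ')' ')' with FOLLOW(C) on { ')' }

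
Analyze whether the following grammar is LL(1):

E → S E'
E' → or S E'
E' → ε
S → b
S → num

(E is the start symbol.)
A grammar is LL(1) if for each non-terminal N with multiple productions, the predict sets of those productions are pairwise disjoint, where PREDICT(N → α) = (FIRST(α) \ {ε}) ∪ (FOLLOW(N) if α ⇒* ε).

Relevant sets:
  FOLLOW(E') = { $ }

For E':
  PREDICT(E' → or S E') = { 'or' }
  PREDICT(E' → ε) = { $ }
For S:
  PREDICT(S → b) = { 'b' }
  PREDICT(S → num) = { 'num' }
E has a single production, so nothing to check there.

All predict sets are disjoint. The grammar IS LL(1).

Answer: Yes, the grammar is LL(1).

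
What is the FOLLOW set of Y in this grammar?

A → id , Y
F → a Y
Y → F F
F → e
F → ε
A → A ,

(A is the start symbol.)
{ $, ',', 'a', 'e' }

To compute FOLLOW(Y), find every occurrence of Y on a right-hand side N → α Y β: add FIRST(β) \ {ε}, and if β is empty or nullable also add FOLLOW(N). Iterate to a fixed point.

In A → id , Y: Y is at the end, add FOLLOW(A)
In F → a Y: Y is at the end, add FOLLOW(F)

The FOLLOW sets referred to above (computed the same way, to a fixed point):
  FOLLOW(A) = { $, ',' }
  FOLLOW(F) = { $, ',', 'a', 'e' }

Taking the union: FOLLOW(Y) = { $, ',', 'a', 'e' }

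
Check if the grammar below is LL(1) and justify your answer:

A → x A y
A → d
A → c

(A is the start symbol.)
A grammar is LL(1) if for each non-terminal N with multiple productions, the predict sets of those productions are pairwise disjoint, where PREDICT(N → α) = (FIRST(α) \ {ε}) ∪ (FOLLOW(N) if α ⇒* ε).

For A:
  PREDICT(A → x A y) = { 'x' }
  PREDICT(A → d) = { 'd' }
  PREDICT(A → c) = { 'c' }

All predict sets are disjoint. The grammar IS LL(1).

Answer: Yes, the grammar is LL(1).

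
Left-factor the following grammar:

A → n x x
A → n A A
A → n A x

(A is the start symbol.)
Left-factoring transforms A → αβ₁ | αβ₂ into A → αA' and A' → β₁ | β₂
(α is the longest common prefix among the alternatives). Repeat until
no nonterminal has two alternatives with a common prefix.

Round 1: A has alternatives sharing prefix 'n'. Introduce A': A → n A'
  Add: A' → x x
  Add: A' → A A
  Add: A' → A x

Round 2: A' has alternatives sharing prefix 'A'. Introduce A'': A' → A A''
  Add: A'' → A
  Add: A'' → x

No remaining common prefixes — done.

Resulting grammar:
A → n A'
A' → x x
A' → A A''
A'' → A
A'' → x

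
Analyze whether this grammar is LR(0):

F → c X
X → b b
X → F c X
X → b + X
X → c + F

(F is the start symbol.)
Yes, the grammar is LR(0)

A grammar is LR(0) if no state in the canonical LR(0) collection has:
  - both a shift item (dot before a terminal) and a complete item (shift-reduce conflict), or
  - two or more complete items (reduce-reduce conflict; the accept item [F' → F .] counts as a complete item here).

Augment with F' → F and build the canonical LR(0) collection (I0 = CLOSURE({[F' → . F]}), then GOTO on every symbol after a dot until no new states appear). It has 14 states:
  I0: { [F → . c X], [F' → . F] }  — shift
  I1: { [F' → F .] }  — accept
  I2: { [F → . c X], [F → c . X], [X → . F c X], [X → . b + X], [X → . b b], [X → . c + F] }  — shift
  I3: { [X → F . c X] }  — shift
  I4: { [F → c X .] }  — reduce
  I5: { [X → b . + X], [X → b . b] }  — shift
  I6: { [F → . c X], [F → c . X], [X → . F c X], [X → . b + X], [X → . b b], [X → . c + F], [X → c . + F] }  — shift
  I7: { [F → . c X], [X → c + . F] }  — shift
  I8: { [X → c + F .] }  — reduce
  I9: { [F → . c X], [X → . F c X], [X → . b + X], [X → . b b], [X → . c + F], [X → b + . X] }  — shift
  I10: { [X → b b .] }  — reduce
  I11: { [X → b + X .] }  — reduce
  I12: { [F → . c X], [X → . F c X], [X → . b + X], [X → . b b], [X → . c + F], [X → F c . X] }  — shift
  I13: { [X → F c X .] }  — reduce

Every state is either a pure shift/goto state or contains exactly one complete item and nothing to shift — no conflicts. The grammar is LR(0).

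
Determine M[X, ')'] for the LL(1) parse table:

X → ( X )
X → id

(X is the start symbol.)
Empty (error entry)

To find M[X, ')'], we find productions for X where ')' is in the predict set (PREDICT(N → α) = (FIRST(α) \ {ε}) ∪ (FOLLOW(N) if α ⇒* ε)).

X → ( X ): PREDICT = { '(' }
X → id: PREDICT = { 'id' }

M[X, ')'] is empty (no production applies)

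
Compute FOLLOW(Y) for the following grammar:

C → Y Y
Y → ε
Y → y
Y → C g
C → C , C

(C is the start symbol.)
{ $, ',', 'g', 'y' }

To compute FOLLOW(Y), find every occurrence of Y on a right-hand side N → α Y β: add FIRST(β) \ {ε}, and if β is empty or nullable also add FOLLOW(N). Iterate to a fixed point.

In C → Y Y: Y is followed by Y, add FIRST(Y) \ {ε} = { ',', 'g', 'y' }
  Y is nullable, so also add FOLLOW(C)
In C → Y Y: Y is at the end, add FOLLOW(C)

The FOLLOW sets referred to above (computed the same way, to a fixed point):
  FOLLOW(C) = { $, ',', 'g' }

Taking the union: FOLLOW(Y) = { $, ',', 'g', 'y' }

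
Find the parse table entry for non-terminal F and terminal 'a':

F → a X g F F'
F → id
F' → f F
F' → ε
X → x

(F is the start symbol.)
To find M[F, 'a'], we find productions for F where 'a' is in the predict set (PREDICT(N → α) = (FIRST(α) \ {ε}) ∪ (FOLLOW(N) if α ⇒* ε)).

F → a X g F F': PREDICT = { 'a' }
  'a' is in predict set, so this production goes in M[F, 'a']
F → id: PREDICT = { 'id' }

M[F, 'a'] = F → a X g F F'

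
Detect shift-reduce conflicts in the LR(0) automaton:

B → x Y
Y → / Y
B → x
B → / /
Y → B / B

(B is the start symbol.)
A shift-reduce conflict occurs when an LR(0) state has both:
  - a complete (reduce) item [A → α .] (dot at the end), and
  - a shift item [B → β . c γ] (dot before a terminal).

Augment with B' → B and build the canonical LR(0) collection (I0 = CLOSURE({[B' → . B]}), then GOTO on every symbol after a dot until no new states appear). It has 12 states:
  I0: { [B → . / /], [B → . x Y], [B → . x], [B' → . B] }  — shift
  I1: { [B → / . /] }  — shift
  I2: { [B' → B .] }  — accept
  I3: { [B → . / /], [B → . x Y], [B → . x], [B → x . Y], [B → x .], [Y → . / Y], [Y → . B / B] }  — shift, reduce
  I4: { [B → . / /], [B → . x Y], [B → . x], [B → / . /], [Y → . / Y], [Y → . B / B], [Y → / . Y] }  — shift
  I5: { [Y → B . / B] }  — shift
  I6: { [B → x Y .] }  — reduce
  I7: { [B → . / /], [B → . x Y], [B → . x], [Y → B / . B] }  — shift
  I8: { [Y → B / B .] }  — reduce
  I9: { [B → . / /], [B → . x Y], [B → . x], [B → / . /], [B → / / .], [Y → . / Y], [Y → . B / B], [Y → / . Y] }  — shift, reduce
  I10: { [Y → / Y .] }  — reduce
  I11: { [B → / / .] }  — reduce

I3 contains reduce item [B → x .] and shift items [B → . / /], [B → . x], [B → . x Y], [Y → . / Y] — shift-reduce conflict.
I9 contains reduce item [B → / / .] and shift items [B → . / /], [B → / . /], [B → . x], [B → . x Y], [Y → . / Y] — shift-reduce conflict.

Answer: Yes — I3: [B → x .] vs [B → . / /]; I9: [B → / / .] vs [B → . / /]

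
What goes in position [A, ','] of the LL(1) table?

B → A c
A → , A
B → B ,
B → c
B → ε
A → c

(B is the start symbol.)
A → , A

To find M[A, ','], we find productions for A where ',' is in the predict set (PREDICT(N → α) = (FIRST(α) \ {ε}) ∪ (FOLLOW(N) if α ⇒* ε)).

A → , A: PREDICT = { ',' }
  ',' is in predict set, so this production goes in M[A, ',']
A → c: PREDICT = { 'c' }

M[A, ','] = A → , A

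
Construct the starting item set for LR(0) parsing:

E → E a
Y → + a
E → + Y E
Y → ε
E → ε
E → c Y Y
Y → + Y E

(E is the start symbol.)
First, augment the grammar with E' → E
I₀ = CLOSURE({ [E' → . E] }):
  [E' → . E] has the dot before E: add [E → . E a], [E → . + Y E], [E → .], [E → . c Y Y]
No further items can be added.

I₀ = { [E → . + Y E], [E → . E a], [E → . c Y Y], [E → .], [E' → . E] }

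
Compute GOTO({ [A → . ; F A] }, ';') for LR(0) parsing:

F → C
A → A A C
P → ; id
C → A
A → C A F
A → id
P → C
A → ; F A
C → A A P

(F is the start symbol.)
GOTO(I, ';') = CLOSURE({ [A → αX.β] : [A → α.Xβ] ∈ I, X = ';' })

Items with dot before ';', with the dot advanced:
  [A → . ; F A] → [A → ; . F A]
Closure of the advanced items:
  [A → ; . F A] has the dot before F: add [F → . C]
  [F → . C] has the dot before C: add [C → . A], [C → . A A P]
  [C → . A] has the dot before A: add [A → . A A C], [A → . C A F], [A → . id], [A → . ; F A]

GOTO = { [A → . ; F A], [A → . A A C], [A → . C A F], [A → . id], [A → ; . F A], [C → . A A P], [C → . A], [F → . C] }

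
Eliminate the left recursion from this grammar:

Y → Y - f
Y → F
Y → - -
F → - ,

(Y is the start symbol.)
Y → F Y'
Y → - - Y'
Y' → - f Y'
Y' → ε
F → - ,

Y is directly left-recursive. The standard transformation for
  A → A α₁ | ... | A α_m | β₁ | ... | β_n
is
  A  → β₁ A' | ... | β_n A'
  A' → α₁ A' | ... | α_m A' | ε

Y → F becomes Y → F Y'
Y → - - becomes Y → - - Y'
Y → Y - f becomes Y' → - f Y'
Add Y' → ε

Productions for other non-terminals are unchanged:
  F → - ,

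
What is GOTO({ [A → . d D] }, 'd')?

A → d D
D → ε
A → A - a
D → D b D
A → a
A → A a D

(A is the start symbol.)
GOTO(I, 'd') = CLOSURE({ [A → αX.β] : [A → α.Xβ] ∈ I, X = 'd' })

Items with dot before 'd', with the dot advanced:
  [A → . d D] → [A → d . D]
Closure of the advanced items:
  [A → d . D] has the dot before D: add [D → .], [D → . D b D]

GOTO = { [A → d . D], [D → . D b D], [D → .] }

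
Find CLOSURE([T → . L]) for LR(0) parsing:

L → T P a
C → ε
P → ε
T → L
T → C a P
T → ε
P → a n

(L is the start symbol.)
To compute CLOSURE, for each item [A → α.Bβ] where B is a non-terminal, add [B → .γ] for all productions B → γ; repeat for the newly added items until nothing changes.

Start with: [T → . L]
  [T → . L] has the dot before L: add [L → . T P a]
  [L → . T P a] has the dot before T: add [T → . C a P], [T → .]
  [T → . C a P] has the dot before C: add [C → .]
No further items can be added.

CLOSURE = { [C → .], [L → . T P a], [T → . C a P], [T → . L], [T → .] }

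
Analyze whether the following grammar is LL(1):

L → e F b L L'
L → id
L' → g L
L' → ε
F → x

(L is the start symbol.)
No. Predict set conflict for L': { 'g' }

A grammar is LL(1) if for each non-terminal N with multiple productions, the predict sets of those productions are pairwise disjoint, where PREDICT(N → α) = (FIRST(α) \ {ε}) ∪ (FOLLOW(N) if α ⇒* ε).

Relevant sets:
  FOLLOW(L') = { $, 'g' }

For L:
  PREDICT(L → e F b L L') = { 'e' }
  PREDICT(L → id) = { 'id' }
For L':
  PREDICT(L' → g L) = { 'g' }
  PREDICT(L' → ε) = { $, 'g' }
F has a single production, so nothing to check there.

Conflict found: Predict set conflict for L': { 'g' }
The grammar is NOT LL(1).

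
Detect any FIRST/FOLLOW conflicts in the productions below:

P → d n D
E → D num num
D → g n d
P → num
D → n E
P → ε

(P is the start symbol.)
A FIRST/FOLLOW conflict occurs when a non-terminal N has a nullable alternative N → β (β ⇒* ε) and another alternative N → α with FIRST(α) ∩ FOLLOW(N) ≠ ∅: on such a lookahead the parser cannot decide between expanding α and letting N vanish via β.

Nullable non-terminals: P.

P: nullable alternative(s) P → ε; FOLLOW(P) = { $ }
  P → d n D: FIRST \ {ε} = { 'd' } — disjoint from FOLLOW(P)
  P → num: FIRST \ {ε} = { 'num' } — disjoint from FOLLOW(P)
  P → ε: FIRST \ {ε} = { } — this is the only nullable alternative, skip

D, E have no nullable alternative, so no FIRST/FOLLOW check is needed there.

No FIRST/FOLLOW conflicts found.

Answer: No FIRST/FOLLOW conflicts.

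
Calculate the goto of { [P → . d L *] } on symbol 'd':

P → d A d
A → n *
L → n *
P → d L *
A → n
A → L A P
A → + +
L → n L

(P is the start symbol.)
{ [L → . n *], [L → . n L], [P → d . L *] }

GOTO(I, 'd') = CLOSURE({ [A → αX.β] : [A → α.Xβ] ∈ I, X = 'd' })

Items with dot before 'd', with the dot advanced:
  [P → . d L *] → [P → d . L *]
Closure of the advanced items:
  [P → d . L *] has the dot before L: add [L → . n *], [L → . n L]

GOTO = { [L → . n *], [L → . n L], [P → d . L *] }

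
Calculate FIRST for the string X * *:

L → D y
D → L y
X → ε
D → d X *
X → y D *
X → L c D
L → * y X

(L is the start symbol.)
{ '*', 'd', 'y' }

FIRST sets of the non-terminals involved (from the grammar, by fixed-point iteration):
  FIRST(X) = { '*', 'd', 'y', ε }

To compute FIRST(X * *), process the symbols left to right:
Symbol X is a non-terminal. Add FIRST(X) \ {ε} = { '*', 'd', 'y' }
X is nullable (ε ∈ FIRST(X)), continue to the next symbol.
Symbol * is a terminal. Add '*' and stop.
FIRST(X * *) = { '*', 'd', 'y' }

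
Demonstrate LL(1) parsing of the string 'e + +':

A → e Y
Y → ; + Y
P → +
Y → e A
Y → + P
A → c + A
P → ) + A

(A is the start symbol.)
Stack is shown with the top on the left.

Stack  Input    Action
----------------------
A $    e + + $  output A → e Y
e Y $  e + + $  match 'e'
Y $    + + $    output Y → + P
+ P $  + + $    match '+'
P $    + $      output P → +
+ $    + $      match '+'
$      $        accept

The string is accepted.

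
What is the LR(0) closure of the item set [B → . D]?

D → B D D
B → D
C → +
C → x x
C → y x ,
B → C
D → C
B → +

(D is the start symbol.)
Start with: [B → . D]
  [B → . D] has the dot before D: add [D → . B D D], [D → . C]
  [D → . B D D] has the dot before B: add [B → . C], [B → . +]
  [D → . C] has the dot before C: add [C → . +], [C → . x x], [C → . y x ,]
No further items can be added.

CLOSURE = { [B → . +], [B → . C], [B → . D], [C → . +], [C → . x x], [C → . y x ,], [D → . B D D], [D → . C] }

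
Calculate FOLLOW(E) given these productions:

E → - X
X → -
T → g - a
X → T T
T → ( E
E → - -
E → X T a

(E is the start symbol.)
E is the start symbol, so $ ∈ FOLLOW(E).
In T → ( E: E is at the end, add FOLLOW(T)

The FOLLOW sets referred to above (computed the same way, to a fixed point):
  FOLLOW(T) = { $, '(', 'a', 'g' }

Taking the union: FOLLOW(E) = { $, '(', 'a', 'g' }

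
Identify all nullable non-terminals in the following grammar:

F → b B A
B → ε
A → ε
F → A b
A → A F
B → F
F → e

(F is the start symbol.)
{ 'A', 'B' }

A non-terminal is nullable if it can derive ε (the empty string): either it has an ε-production, or it has a production whose right-hand side consists entirely of nullable non-terminals.

ε-productions: B → ε, A → ε
So B, A are immediately nullable.
No further non-terminal can be added: every production for the remaining non-terminals contains a terminal or a non-nullable non-terminal.
Nullable = { 'A', 'B' }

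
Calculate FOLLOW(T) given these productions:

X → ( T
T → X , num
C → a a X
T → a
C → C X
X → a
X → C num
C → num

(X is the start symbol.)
To compute FOLLOW(T), find every occurrence of T on a right-hand side N → α T β: add FIRST(β) \ {ε}, and if β is empty or nullable also add FOLLOW(N). Iterate to a fixed point.

In X → ( T: T is at the end, add FOLLOW(X)

The FOLLOW sets referred to above (computed the same way, to a fixed point):
  FOLLOW(X) = { $, '(', ',', 'a', 'num' }

Taking the union: FOLLOW(T) = { $, '(', ',', 'a', 'num' }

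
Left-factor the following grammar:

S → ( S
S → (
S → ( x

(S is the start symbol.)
Left-factoring transforms A → αβ₁ | αβ₂ into A → αA' and A' → β₁ | β₂
(α is the longest common prefix among the alternatives). Repeat until
no nonterminal has two alternatives with a common prefix.

Round 1: S has alternatives sharing prefix '('. Introduce S': S → ( S'
  Add: S' → S
  Add: S' → ε
  Add: S' → x

No remaining common prefixes — done.

Resulting grammar:
S → ( S'
S' → S
S' → ε
S' → x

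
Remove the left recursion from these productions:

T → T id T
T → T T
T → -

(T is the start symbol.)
T → - T'
T' → id T T'
T' → T T'
T' → ε

T is directly left-recursive. The standard transformation for
  A → A α₁ | ... | A α_m | β₁ | ... | β_n
is
  A  → β₁ A' | ... | β_n A'
  A' → α₁ A' | ... | α_m A' | ε

T → - becomes T → - T'
T → T id T becomes T' → id T T'
T → T T becomes T' → T T'
Add T' → ε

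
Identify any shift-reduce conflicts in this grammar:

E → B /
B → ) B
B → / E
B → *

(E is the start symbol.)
A shift-reduce conflict occurs when an LR(0) state has both:
  - a complete (reduce) item [A → α .] (dot at the end), and
  - a shift item [B → β . c γ] (dot before a terminal).

Augment with E' → E and build the canonical LR(0) collection (I0 = CLOSURE({[E' → . E]}), then GOTO on every symbol after a dot until no new states appear). It has 9 states:
  I0: { [B → . ) B], [B → . *], [B → . / E], [E → . B /], [E' → . E] }  — shift
  I1: { [B → ) . B], [B → . ) B], [B → . *], [B → . / E] }  — shift
  I2: { [B → * .] }  — reduce
  I3: { [B → . ) B], [B → . *], [B → . / E], [B → / . E], [E → . B /] }  — shift
  I4: { [E → B . /] }  — shift
  I5: { [E' → E .] }  — accept
  I6: { [E → B / .] }  — reduce
  I7: { [B → / E .] }  — reduce
  I8: { [B → ) B .] }  — reduce

No state contains both a complete item and a shift item.

Answer: No shift-reduce conflicts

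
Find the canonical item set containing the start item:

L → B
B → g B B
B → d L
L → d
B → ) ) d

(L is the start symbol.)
First, augment the grammar with L' → L
I₀ = CLOSURE({ [L' → . L] }):
  [L' → . L] has the dot before L: add [L → . B], [L → . d]
  [L → . B] has the dot before B: add [B → . g B B], [B → . d L], [B → . ) ) d]
No further items can be added.

I₀ = { [B → . ) ) d], [B → . d L], [B → . g B B], [L → . B], [L → . d], [L' → . L] }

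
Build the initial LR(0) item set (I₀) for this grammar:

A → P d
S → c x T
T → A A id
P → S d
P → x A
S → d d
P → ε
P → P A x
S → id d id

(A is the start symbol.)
First, augment the grammar with A' → A
I₀ = CLOSURE({ [A' → . A] }):
  [A' → . A] has the dot before A: add [A → . P d]
  [A → . P d] has the dot before P: add [P → . S d], [P → . x A], [P → .], [P → . P A x]
  [P → . S d] has the dot before S: add [S → . c x T], [S → . d d], [S → . id d id]
No further items can be added.

I₀ = { [A → . P d], [A' → . A], [P → . P A x], [P → . S d], [P → . x A], [P → .], [S → . c x T], [S → . d d], [S → . id d id] }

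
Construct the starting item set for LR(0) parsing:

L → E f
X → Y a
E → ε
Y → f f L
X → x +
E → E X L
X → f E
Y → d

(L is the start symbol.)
First, augment the grammar with L' → L
I₀ = CLOSURE({ [L' → . L] }):
  [L' → . L] has the dot before L: add [L → . E f]
  [L → . E f] has the dot before E: add [E → .], [E → . E X L]
No further items can be added.

I₀ = { [E → . E X L], [E → .], [L → . E f], [L' → . L] }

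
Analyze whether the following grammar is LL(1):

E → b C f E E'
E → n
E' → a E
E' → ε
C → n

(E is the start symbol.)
A grammar is LL(1) if for each non-terminal N with multiple productions, the predict sets of those productions are pairwise disjoint, where PREDICT(N → α) = (FIRST(α) \ {ε}) ∪ (FOLLOW(N) if α ⇒* ε).

Relevant sets:
  FOLLOW(E') = { $, 'a' }

For E:
  PREDICT(E → b C f E E') = { 'b' }
  PREDICT(E → n) = { 'n' }
For E':
  PREDICT(E' → a E) = { 'a' }
  PREDICT(E' → ε) = { $, 'a' }
C has a single production, so nothing to check there.

Conflict found: Predict set conflict for E': { 'a' }
The grammar is NOT LL(1).

Answer: No. Predict set conflict for E': { 'a' }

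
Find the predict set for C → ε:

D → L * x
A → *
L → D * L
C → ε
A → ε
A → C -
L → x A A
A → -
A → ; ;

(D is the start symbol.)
{ '-' }

PREDICT(C → ε) = (FIRST(RHS) \ {ε}) ∪ (FOLLOW(C) if ε ∈ FIRST(RHS), i.e. RHS ⇒* ε)
The right-hand side is ε (FIRST(ε) = { ε }), so the predict set is FOLLOW(C) = { '-' }
PREDICT(C → ε) = { '-' }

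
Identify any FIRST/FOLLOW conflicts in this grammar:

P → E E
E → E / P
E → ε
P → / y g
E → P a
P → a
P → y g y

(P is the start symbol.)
Yes. P → '/' y g with FOLLOW(P) on { '/' }; P → a with FOLLOW(P) on { 'a' }; P → y g y with FOLLOW(P) on { 'y' }; E → E '/' P with FOLLOW(E) on { '/', 'a', 'y' }; E → P a with FOLLOW(E) on { '/', 'a', 'y' }

A FIRST/FOLLOW conflict occurs when a non-terminal N has a nullable alternative N → β (β ⇒* ε) and another alternative N → α with FIRST(α) ∩ FOLLOW(N) ≠ ∅: on such a lookahead the parser cannot decide between expanding α and letting N vanish via β.

Nullable non-terminals: E, P.
FIRST sets used below: FIRST(E) = { '/', 'a', 'y', ε }, FIRST(P) = { '/', 'a', 'y', ε }

E: nullable alternative(s) E → ε; FOLLOW(E) = { $, '/', 'a', 'y' }
  E → E / P: FIRST \ {ε} = { '/', 'a', 'y' } — overlaps FOLLOW(E) on { '/', 'a', 'y' }: CONFLICT
  E → ε: FIRST \ {ε} = { } — this is the only nullable alternative, skip
  E → P a: FIRST \ {ε} = { '/', 'a', 'y' } — overlaps FOLLOW(E) on { '/', 'a', 'y' }: CONFLICT

P: nullable alternative(s) P → E E; FOLLOW(P) = { $, '/', 'a', 'y' }
  P → E E: FIRST \ {ε} = { '/', 'a', 'y' } — this is the only nullable alternative, skip
  P → / y g: FIRST \ {ε} = { '/' } — overlaps FOLLOW(P) on { '/' }: CONFLICT
  P → a: FIRST \ {ε} = { 'a' } — overlaps FOLLOW(P) on { 'a' }: CONFLICT
  P → y g y: FIRST \ {ε} = { 'y' } — overlaps FOLLOW(P) on { 'y' }: CONFLICT

So the grammar has 5 FIRST/FOLLOW conflicts (marked CONFLICT above).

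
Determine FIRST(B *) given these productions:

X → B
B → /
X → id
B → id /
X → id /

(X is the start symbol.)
{ '/', 'id' }

FIRST sets of the non-terminals involved (from the grammar, by fixed-point iteration):
  FIRST(B) = { '/', 'id' }

To compute FIRST(B *), process the symbols left to right:
Symbol B is a non-terminal. Add FIRST(B) \ {ε} = { '/', 'id' }
B is not nullable (ε ∉ FIRST(B)), so stop here.
FIRST(B *) = { '/', 'id' }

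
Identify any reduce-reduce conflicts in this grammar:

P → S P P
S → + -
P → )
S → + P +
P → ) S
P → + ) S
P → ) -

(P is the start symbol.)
Yes — I13: [P → ) S .] vs [P → + ) S .]

A reduce-reduce conflict occurs when an LR(0) state has two complete items [A → α .] and [B → β .] — both call for a reduction, and with no lookahead the parser cannot choose between them.

Augment with P' → P and build the canonical LR(0) collection (I0 = CLOSURE({[P' → . P]}), then GOTO on every symbol after a dot until no new states appear). It has 15 states:
  I0: { [P → . ) -], [P → . ) S], [P → . )], [P → . + ) S], [P → . S P P], [P' → . P], [S → . + -], [S → . + P +] }  — shift
  I1: { [P → ) . -], [P → ) . S], [P → ) .], [S → . + -], [S → . + P +] }  — shift, reduce
  I2: { [P → + . ) S], [P → . ) -], [P → . ) S], [P → . )], [P → . + ) S], [P → . S P P], [S → + . -], [S → + . P +], [S → . + -], [S → . + P +] }  — shift
  I3: { [P' → P .] }  — accept
  I4: { [P → . ) -], [P → . ) S], [P → . )], [P → . + ) S], [P → . S P P], [P → S . P P], [S → . + -], [S → . + P +] }  — shift
  I5: { [P → . ) -], [P → . ) S], [P → . )], [P → . + ) S], [P → . S P P], [P → S P . P], [S → . + -], [S → . + P +] }  — shift
  I6: { [P → S P P .] }  — reduce
  I7: { [P → ) . -], [P → ) . S], [P → ) .], [P → + ) . S], [S → . + -], [S → . + P +] }  — shift, reduce
  I8: { [S → + - .] }  — reduce
  I9: { [S → + P . +] }  — shift
  I10: { [S → + P + .] }  — reduce
  I11: { [P → . ) -], [P → . ) S], [P → . )], [P → . + ) S], [P → . S P P], [S → + . -], [S → + . P +], [S → . + -], [S → . + P +] }  — shift
  I12: { [P → ) - .] }  — reduce
  I13: { [P → ) S .], [P → + ) S .] }  — 2 reduces
  I14: { [P → ) S .] }  — reduce

I13 contains complete items [P → ) S .], [P → + ) S .] — reduce-reduce conflict.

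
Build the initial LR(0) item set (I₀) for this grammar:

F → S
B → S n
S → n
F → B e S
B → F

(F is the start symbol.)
{ [B → . F], [B → . S n], [F → . B e S], [F → . S], [F' → . F], [S → . n] }

First, augment the grammar with F' → F
I₀ = CLOSURE({ [F' → . F] }):
  [F' → . F] has the dot before F: add [F → . S], [F → . B e S]
  [F → . S] has the dot before S: add [S → . n]
  [F → . B e S] has the dot before B: add [B → . S n], [B → . F]
No further items can be added.

I₀ = { [B → . F], [B → . S n], [F → . B e S], [F → . S], [F' → . F], [S → . n] }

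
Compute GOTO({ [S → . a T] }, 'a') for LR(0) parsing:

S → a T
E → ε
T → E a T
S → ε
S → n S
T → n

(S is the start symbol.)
GOTO(I, 'a') = CLOSURE({ [A → αX.β] : [A → α.Xβ] ∈ I, X = 'a' })

Items with dot before 'a', with the dot advanced:
  [S → . a T] → [S → a . T]
Closure of the advanced items:
  [S → a . T] has the dot before T: add [T → . E a T], [T → . n]
  [T → . E a T] has the dot before E: add [E → .]

GOTO = { [E → .], [S → a . T], [T → . E a T], [T → . n] }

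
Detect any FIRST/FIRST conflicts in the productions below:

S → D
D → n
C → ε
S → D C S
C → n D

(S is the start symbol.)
Yes. S → D / S → D C S on { 'n' }

FIRST sets of the non-terminals at (or reachable through a nullable prefix from) the front of some alternative:
  FIRST(D) = { 'n' }

Productions for S:
  S → D: FIRST = { 'n' }
  S → D C S: FIRST = { 'n' }
Productions for C:
  C → ε: FIRST = { ε }
  C → n D: FIRST = { 'n' }
D has only one production, so no FIRST/FIRST conflict is possible there.

Conflict for S: S → D and S → D C S
  Overlap: { 'n' }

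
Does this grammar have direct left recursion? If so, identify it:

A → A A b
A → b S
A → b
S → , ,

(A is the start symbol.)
A → A A b: LEFT RECURSIVE (starts with A)
A → b S: starts with b
A → b: starts with b
S → , ,: starts with ','

The grammar has direct left recursion on: A.

Answer: Yes, A is left-recursive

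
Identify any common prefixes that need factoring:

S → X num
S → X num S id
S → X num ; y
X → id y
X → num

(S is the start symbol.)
Yes, S has productions with common prefix 'X num'

Left-factoring is needed when two productions for the same non-terminal
share a common prefix on the right-hand side.

Productions for S:
  S → X num
  S → X num S id
  S → X num ; y
Productions for X:
  X → id y
  X → num

Found common prefix 'X num' in productions for S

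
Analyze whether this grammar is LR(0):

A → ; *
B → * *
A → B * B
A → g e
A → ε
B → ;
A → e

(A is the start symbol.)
No. Shift-reduce conflict between [A → .] and [A → . ; *]

Augment with A' → A and build the canonical LR(0) collection (I0 = CLOSURE({[A' → . A]}), then GOTO on every symbol after a dot until no new states appear). It has 13 states:
  I0: { [A → . ; *], [A → . B * B], [A → . e], [A → . g e], [A → .], [A' → . A], [B → . * *], [B → . ;] }  — shift, reduce
  I1: { [B → * . *] }  — shift
  I2: { [A → ; . *], [B → ; .] }  — shift, reduce
  I3: { [A' → A .] }  — accept
  I4: { [A → B . * B] }  — shift
  I5: { [A → e .] }  — reduce
  I6: { [A → g . e] }  — shift
  I7: { [A → g e .] }  — reduce
  I8: { [A → B * . B], [B → . * *], [B → . ;] }  — shift
  I9: { [B → ; .] }  — reduce
  I10: { [A → B * B .] }  — reduce
  I11: { [A → ; * .] }  — reduce
  I12: { [B → * * .] }  — reduce

Conflict in state I0:
  Shift-reduce conflict between [A → .] and [A → . ; *]
So the grammar is NOT LR(0).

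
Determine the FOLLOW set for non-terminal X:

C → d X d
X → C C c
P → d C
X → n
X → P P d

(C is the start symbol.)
{ 'd' }

To compute FOLLOW(X), find every occurrence of X on a right-hand side N → α X β: add FIRST(β) \ {ε}, and if β is empty or nullable also add FOLLOW(N). Iterate to a fixed point.

In C → d X d: X is followed by d, add FIRST(d) \ {ε} = { 'd' }

Taking the union: FOLLOW(X) = { 'd' }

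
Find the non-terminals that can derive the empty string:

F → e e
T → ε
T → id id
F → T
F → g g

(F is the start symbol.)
{ 'F', 'T' }

ε-productions: T → ε
So T is immediately nullable.
F → T: every symbol on the right is nullable, so F is nullable too.
Every non-terminal is now nullable.
Nullable = { 'F', 'T' }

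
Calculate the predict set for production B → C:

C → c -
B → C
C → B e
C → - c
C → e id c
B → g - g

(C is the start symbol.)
{ '-', 'c', 'e', 'g' }

PREDICT(B → C) = (FIRST(RHS) \ {ε}) ∪ (FOLLOW(B) if ε ∈ FIRST(RHS), i.e. RHS ⇒* ε)
FIRST(C) = { '-', 'c', 'e', 'g' }
FIRST(C) = { '-', 'c', 'e', 'g' }
ε ∉ FIRST(C), so FOLLOW(B) is not added.
PREDICT(B → C) = { '-', 'c', 'e', 'g' }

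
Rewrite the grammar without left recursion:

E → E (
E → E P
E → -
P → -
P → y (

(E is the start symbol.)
E is directly left-recursive. The standard transformation for
  A → A α₁ | ... | A α_m | β₁ | ... | β_n
is
  A  → β₁ A' | ... | β_n A'
  A' → α₁ A' | ... | α_m A' | ε

E → - becomes E → - E'
E → E ( becomes E' → ( E'
E → E P becomes E' → P E'
Add E' → ε

Productions for other non-terminals are unchanged:
  P → -
  P → y (

Resulting grammar:
E → - E'
E' → ( E'
E' → P E'
E' → ε
P → -
P → y (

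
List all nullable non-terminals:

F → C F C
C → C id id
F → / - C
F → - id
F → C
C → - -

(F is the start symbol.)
A non-terminal is nullable if it can derive ε (the empty string): either it has an ε-production, or it has a production whose right-hand side consists entirely of nullable non-terminals.

There are no ε-productions, so no non-terminal can derive ε.
No non-terminals are nullable.

Answer: None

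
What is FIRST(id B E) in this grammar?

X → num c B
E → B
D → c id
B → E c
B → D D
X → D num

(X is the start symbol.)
{ 'id' }

To compute FIRST(id B E), process the symbols left to right:
Symbol id is a terminal. Add 'id' and stop.
FIRST(id B E) = { 'id' }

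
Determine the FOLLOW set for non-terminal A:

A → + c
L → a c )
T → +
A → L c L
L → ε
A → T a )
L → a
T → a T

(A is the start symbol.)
A is the start symbol, so $ ∈ FOLLOW(A).
A does not occur on any right-hand side.

Taking the union: FOLLOW(A) = { $ }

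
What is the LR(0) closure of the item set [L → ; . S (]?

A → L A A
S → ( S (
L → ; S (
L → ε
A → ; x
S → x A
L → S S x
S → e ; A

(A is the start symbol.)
Start with: [L → ; . S (]
  [L → ; . S (] has the dot before S: add [S → . ( S (], [S → . x A], [S → . e ; A]
No further items can be added.

CLOSURE = { [L → ; . S (], [S → . ( S (], [S → . e ; A], [S → . x A] }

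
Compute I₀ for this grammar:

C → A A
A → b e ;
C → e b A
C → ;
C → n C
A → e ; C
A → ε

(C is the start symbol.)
First, augment the grammar with C' → C
I₀ = CLOSURE({ [C' → . C] }):
  [C' → . C] has the dot before C: add [C → . A A], [C → . e b A], [C → . ;], [C → . n C]
  [C → . A A] has the dot before A: add [A → . b e ;], [A → . e ; C], [A → .]
No further items can be added.

I₀ = { [A → . b e ;], [A → . e ; C], [A → .], [C → . ;], [C → . A A], [C → . e b A], [C → . n C], [C' → . C] }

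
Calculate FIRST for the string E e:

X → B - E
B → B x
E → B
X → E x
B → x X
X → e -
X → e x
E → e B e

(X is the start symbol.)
{ 'e', 'x' }

FIRST sets of the non-terminals involved (from the grammar, by fixed-point iteration):
  FIRST(E) = { 'e', 'x' }

To compute FIRST(E e), process the symbols left to right:
Symbol E is a non-terminal. Add FIRST(E) \ {ε} = { 'e', 'x' }
E is not nullable (ε ∉ FIRST(E)), so stop here.
FIRST(E e) = { 'e', 'x' }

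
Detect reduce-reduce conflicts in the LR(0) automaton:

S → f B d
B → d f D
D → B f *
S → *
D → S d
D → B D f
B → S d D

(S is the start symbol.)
A reduce-reduce conflict occurs when an LR(0) state has two complete items [A → α .] and [B → β .] — both call for a reduction, and with no lookahead the parser cannot choose between them.

Augment with S' → S and build the canonical LR(0) collection (I0 = CLOSURE({[S' → . S]}), then GOTO on every symbol after a dot until no new states appear). It has 19 states:
  I0: { [S → . *], [S → . f B d], [S' → . S] }  — shift
  I1: { [S → * .] }  — reduce
  I2: { [S' → S .] }  — accept
  I3: { [B → . S d D], [B → . d f D], [S → . *], [S → . f B d], [S → f . B d] }  — shift
  I4: { [S → f B . d] }  — shift
  I5: { [B → S . d D] }  — shift
  I6: { [B → d . f D] }  — shift
  I7: { [B → . S d D], [B → . d f D], [B → d f . D], [D → . B D f], [D → . B f *], [D → . S d], [S → . *], [S → . f B d] }  — shift
  I8: { [B → . S d D], [B → . d f D], [D → . B D f], [D → . B f *], [D → . S d], [D → B . D f], [D → B . f *], [S → . *], [S → . f B d] }  — shift
  I9: { [B → d f D .] }  — reduce
  I10: { [B → S . d D], [D → S . d] }  — shift
  I11: { [B → . S d D], [B → . d f D], [B → S d . D], [D → . B D f], [D → . B f *], [D → . S d], [D → S d .], [S → . *], [S → . f B d] }  — shift, reduce
  I12: { [B → S d D .] }  — reduce
  I13: { [D → B D . f] }  — shift
  I14: { [B → . S d D], [B → . d f D], [D → B f . *], [S → . *], [S → . f B d], [S → f . B d] }  — shift
  I15: { [D → B f * .], [S → * .] }  — 2 reduces
  I16: { [D → B D f .] }  — reduce
  I17: { [B → . S d D], [B → . d f D], [B → S d . D], [D → . B D f], [D → . B f *], [D → . S d], [S → . *], [S → . f B d] }  — shift
  I18: { [S → f B d .] }  — reduce

I15 contains complete items [D → B f * .], [S → * .] — reduce-reduce conflict.

Answer: Yes — I15: [D → B f * .] vs [S → * .]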